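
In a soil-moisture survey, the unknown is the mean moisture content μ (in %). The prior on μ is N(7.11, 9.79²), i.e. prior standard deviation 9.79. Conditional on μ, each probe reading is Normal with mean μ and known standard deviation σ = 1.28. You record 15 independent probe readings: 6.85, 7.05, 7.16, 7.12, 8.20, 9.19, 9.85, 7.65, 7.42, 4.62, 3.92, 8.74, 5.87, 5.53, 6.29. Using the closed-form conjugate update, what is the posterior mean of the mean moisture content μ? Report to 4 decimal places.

7.0308

For Normal data with known variance σ², a Normal(μ₀, σ₀²) prior on μ is conjugate. Posterior precision = 1/σ₀² + n/σ²; posterior mean is the precision-weighted average of μ₀ and x̄.
Σxᵢ = 6.85 + 7.05 + 7.16 + 7.12 + 8.20 + 9.19 + 9.85 + 7.65 + 7.42 + 4.62 + 3.92 + 8.74 + 5.87 + 5.53 + 6.29 = 105.46, so n·x̄ = 105.46.
σ₀² = 9.79² = 95.8441, σ² = 1.28² = 1.6384; σ² + n·σ₀² = 1.6384 + 15·95.8441 = 1439.2999.
Posterior mean = (μ₀/σ₀² + n·x̄/σ²)/(1/σ₀² + n/σ²) = (σ²·μ₀ + σ₀²·n·x̄)/(σ² + n·σ₀²) = (1.6384·7.11 + 95.8441·105.46)/1439.2999 = 10119.36781/1439.2999 = 7.0308.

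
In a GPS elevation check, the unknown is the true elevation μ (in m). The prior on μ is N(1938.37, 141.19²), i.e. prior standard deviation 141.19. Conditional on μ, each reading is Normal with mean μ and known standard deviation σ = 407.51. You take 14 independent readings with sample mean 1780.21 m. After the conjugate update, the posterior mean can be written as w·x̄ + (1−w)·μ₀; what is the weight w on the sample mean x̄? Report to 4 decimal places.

0.6269

For Normal data with known variance σ², a Normal(μ₀, σ₀²) prior on μ is conjugate. Posterior precision = 1/σ₀² + n/σ²; posterior mean is the precision-weighted average of μ₀ and x̄.
σ₀² = 141.19² = 19934.6161, σ² = 407.51² = 166064.4001. Prior precision 1/σ₀² = 1/19934.6161; data precision n/σ² = 14/166064.4001.
w = (n/σ²)/(1/σ₀² + n/σ²) = n·σ₀²/(σ² + n·σ₀²) = 14·19934.6161/(166064.4001 + 14·19934.6161) = 279084.6254/445149.0255 = 0.6269.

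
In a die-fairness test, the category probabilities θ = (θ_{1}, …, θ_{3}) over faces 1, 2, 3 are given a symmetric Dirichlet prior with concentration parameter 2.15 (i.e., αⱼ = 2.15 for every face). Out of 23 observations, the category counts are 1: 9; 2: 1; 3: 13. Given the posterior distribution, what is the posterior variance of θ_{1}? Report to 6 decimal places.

0.007726

The Dirichlet prior is conjugate to the Multinomial likelihood: each posterior αⱼ = prior αⱼ + observed count nⱼ.
Posterior concentration: (11.15, 3.15, 15.15), total = 29.45.
Var[θ_j] = α_j(Σα−α_j)/((Σα)²(Σα+1)) = 11.15·18.30/(29.45²·30.45) = 0.007726.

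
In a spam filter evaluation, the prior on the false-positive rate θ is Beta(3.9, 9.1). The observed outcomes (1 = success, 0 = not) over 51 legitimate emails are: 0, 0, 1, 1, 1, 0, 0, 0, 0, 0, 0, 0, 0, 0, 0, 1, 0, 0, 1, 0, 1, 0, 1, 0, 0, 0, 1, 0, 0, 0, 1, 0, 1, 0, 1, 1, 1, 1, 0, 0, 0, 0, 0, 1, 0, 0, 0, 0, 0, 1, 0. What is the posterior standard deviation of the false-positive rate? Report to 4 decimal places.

0.0574

The Beta prior is conjugate to a Binomial/Bernoulli likelihood; the update adds successes to α and failures to β.
Posterior: Beta(α+k, β+n−k) = Beta(3.9+16, 9.1+35) = Beta(19.9, 44.1).
Var = αβ/((α+β)²(α+β+1)) = 19.9·44.1/(64.0²·65.0) = 0.00329624; SD = √0.00329624 = 0.0574.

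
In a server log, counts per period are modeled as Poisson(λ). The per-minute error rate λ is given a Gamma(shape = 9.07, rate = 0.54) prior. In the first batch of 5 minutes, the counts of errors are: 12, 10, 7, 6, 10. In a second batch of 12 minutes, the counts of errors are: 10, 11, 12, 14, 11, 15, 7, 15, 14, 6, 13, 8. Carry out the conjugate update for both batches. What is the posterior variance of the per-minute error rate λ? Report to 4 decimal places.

0.6178

With a Gamma(shape α, rate β) prior, the Poisson likelihood is conjugate: the posterior is Gamma(α + ΣXᵢ, β + n).
Batch 1: sum of counts S = 45 over n = 5 minutes.
After batch 1: Gamma(α+S, β+n) = Gamma(9.07+45, 0.54+5) = Gamma(54.07, 5.54).
Batch 2: sum of counts S = 136 over n = 12 minutes.
After batch 2: Gamma(α+S, β+n) = Gamma(54.07+136, 5.54+12) = Gamma(190.07, 17.54).
Var = α/β² = 190.07/17.54² = 0.6178.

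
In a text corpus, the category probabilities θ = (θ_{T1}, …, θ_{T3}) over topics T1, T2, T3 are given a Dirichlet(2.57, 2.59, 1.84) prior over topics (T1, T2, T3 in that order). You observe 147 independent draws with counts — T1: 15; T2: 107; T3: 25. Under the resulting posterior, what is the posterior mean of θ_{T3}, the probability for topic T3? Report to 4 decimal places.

The Dirichlet prior is conjugate to the Multinomial likelihood: each posterior αⱼ = prior αⱼ + observed count nⱼ.
Posterior concentration: (17.57, 109.59, 26.84), total = 154.00.
E[θ_{T3}|data] = α_{T3}/Σα = 26.84/154.00 = 0.1743.

0.1743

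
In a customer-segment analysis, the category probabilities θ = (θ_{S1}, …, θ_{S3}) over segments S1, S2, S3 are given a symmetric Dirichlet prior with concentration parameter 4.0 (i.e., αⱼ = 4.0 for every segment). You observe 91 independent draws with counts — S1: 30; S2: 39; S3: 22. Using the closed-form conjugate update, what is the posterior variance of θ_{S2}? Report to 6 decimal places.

0.002338

The Dirichlet prior is conjugate to the Multinomial likelihood: each posterior αⱼ = prior αⱼ + observed count nⱼ.
Posterior concentration: (34.0, 43.0, 26.0), total = 103.0.
Var[θ_j] = α_j(Σα−α_j)/((Σα)²(Σα+1)) = 43.0·60.0/(103.0²·104.0) = 0.002338.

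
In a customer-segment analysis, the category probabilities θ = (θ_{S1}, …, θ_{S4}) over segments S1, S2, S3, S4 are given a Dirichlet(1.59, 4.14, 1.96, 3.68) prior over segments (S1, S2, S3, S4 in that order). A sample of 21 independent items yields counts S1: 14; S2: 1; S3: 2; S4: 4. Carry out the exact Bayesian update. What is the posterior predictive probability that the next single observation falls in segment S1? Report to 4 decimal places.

0.4816

The Dirichlet prior is conjugate to the Multinomial likelihood: each posterior αⱼ = prior αⱼ + observed count nⱼ.
Posterior concentration: (15.59, 5.14, 3.96, 7.68), total = 32.37.
P(next = S1 | data) = α_{S1}/Σα = 0.4816.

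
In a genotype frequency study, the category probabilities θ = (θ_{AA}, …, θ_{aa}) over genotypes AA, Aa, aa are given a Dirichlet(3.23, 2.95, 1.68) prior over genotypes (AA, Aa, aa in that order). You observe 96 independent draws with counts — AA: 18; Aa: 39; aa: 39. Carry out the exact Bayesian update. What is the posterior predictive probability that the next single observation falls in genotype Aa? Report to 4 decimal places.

0.4039

The Dirichlet prior is conjugate to the Multinomial likelihood: each posterior αⱼ = prior αⱼ + observed count nⱼ.
Posterior concentration: (21.23, 41.95, 40.68), total = 103.86.
P(next = Aa | data) = α_{Aa}/Σα = 0.4039.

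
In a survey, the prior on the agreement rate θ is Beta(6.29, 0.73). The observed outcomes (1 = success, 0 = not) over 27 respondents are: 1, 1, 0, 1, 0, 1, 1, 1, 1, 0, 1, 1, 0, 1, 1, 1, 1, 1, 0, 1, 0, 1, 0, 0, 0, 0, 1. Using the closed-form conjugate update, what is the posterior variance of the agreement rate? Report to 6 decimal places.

0.006166

The Beta prior is conjugate to a Binomial/Bernoulli likelihood; the update adds successes to α and failures to β.
Posterior: Beta(α+k, β+n−k) = Beta(6.29+17, 0.73+10) = Beta(23.29, 10.73).
Var = αβ/((α+β)²(α+β+1)) = 23.29·10.73/(34.02²·35.02) = 0.006166.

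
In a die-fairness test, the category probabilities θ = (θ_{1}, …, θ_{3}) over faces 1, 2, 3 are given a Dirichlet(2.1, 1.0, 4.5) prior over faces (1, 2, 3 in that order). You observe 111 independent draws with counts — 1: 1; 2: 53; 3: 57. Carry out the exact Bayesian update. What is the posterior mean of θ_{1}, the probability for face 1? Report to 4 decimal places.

0.0261

The Dirichlet prior is conjugate to the Multinomial likelihood: each posterior αⱼ = prior αⱼ + observed count nⱼ.
Posterior concentration: (3.1, 54.0, 61.5), total = 118.6.
E[θ_{1}|data] = α_{1}/Σα = 3.1/118.6 = 0.0261.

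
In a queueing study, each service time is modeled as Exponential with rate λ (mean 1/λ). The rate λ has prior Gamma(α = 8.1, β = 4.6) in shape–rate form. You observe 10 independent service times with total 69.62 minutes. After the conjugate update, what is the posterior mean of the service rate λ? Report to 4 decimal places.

With a Gamma(shape α, rate β) prior on the exponential rate λ, the posterior after n observations with total T = Σxᵢ is Gamma(α+n, β+T).
Posterior: Gamma(8.1+10, 4.6+69.62) = Gamma(18.1, 74.22).
Posterior mean of λ = α/β = 18.1/74.22 = 0.2439.

0.2439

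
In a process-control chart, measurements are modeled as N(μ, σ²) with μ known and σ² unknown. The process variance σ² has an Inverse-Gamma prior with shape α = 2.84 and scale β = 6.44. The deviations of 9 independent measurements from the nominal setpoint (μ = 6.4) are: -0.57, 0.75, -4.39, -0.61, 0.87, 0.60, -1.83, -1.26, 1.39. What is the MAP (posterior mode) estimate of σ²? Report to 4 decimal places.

With known mean μ and an Inverse-Gamma(α, β) prior on σ², the Normal likelihood is conjugate: posterior is Inv-Gamma(α + n/2, β + Σ(xᵢ−μ)²/2).
Σ(xᵢ−μ)² = (-0.57)² + (0.75)² + (-4.39)² + (-0.61)² + (0.87)² + (0.60)² + (-1.83)² + (-1.26)² + (1.39)² = 28.5171.
Posterior: Inv-Gamma(2.84 + 9/2, 6.44 + 28.5171/2) = Inv-Gamma(7.34, 20.69855).
Mode = β/(α+1) = 20.69855/8.34 = 2.4818.

2.4818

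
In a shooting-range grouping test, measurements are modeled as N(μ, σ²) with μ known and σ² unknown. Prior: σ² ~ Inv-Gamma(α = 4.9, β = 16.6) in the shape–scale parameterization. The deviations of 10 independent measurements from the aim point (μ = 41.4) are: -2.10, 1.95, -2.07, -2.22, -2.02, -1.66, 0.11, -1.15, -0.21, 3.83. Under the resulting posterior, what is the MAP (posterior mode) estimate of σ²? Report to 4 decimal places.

3.3720

With known mean μ and an Inverse-Gamma(α, β) prior on σ², the Normal likelihood is conjugate: posterior is Inv-Gamma(α + n/2, β + Σ(xᵢ−μ)²/2).
Σ(xᵢ−μ)² = (-2.10)² + (1.95)² + (-2.07)² + (-2.22)² + (-2.02)² + (-1.66)² + (0.11)² + (-1.15)² + (-0.21)² + (3.83)² = 40.3094.
Posterior: Inv-Gamma(4.9 + 10/2, 16.6 + 40.3094/2) = Inv-Gamma(9.90, 36.75470).
Mode = β/(α+1) = 36.75470/10.90 = 3.3720.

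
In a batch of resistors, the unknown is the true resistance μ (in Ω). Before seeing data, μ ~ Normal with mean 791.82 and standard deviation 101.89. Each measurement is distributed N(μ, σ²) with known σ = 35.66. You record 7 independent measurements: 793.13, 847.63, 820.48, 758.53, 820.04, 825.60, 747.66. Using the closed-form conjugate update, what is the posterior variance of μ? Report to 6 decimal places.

For Normal data with known variance σ², a Normal(μ₀, σ₀²) prior on μ is conjugate. Posterior precision = 1/σ₀² + n/σ²; posterior mean is the precision-weighted average of μ₀ and x̄.
σ₀² = 101.89² = 10381.5721, σ² = 35.66² = 1271.6356; σ² + n·σ₀² = 1271.6356 + 7·10381.5721 = 73942.6403.
Posterior precision = 1/σ₀² + n/σ² = 1/10381.5721 + 7/1271.6356 = (σ² + n·σ₀²)/(σ₀²σ²) = 73942.6403/(10381.5721·1271.6356); posterior variance σₙ² = σ₀²σ²/(σ² + n·σ₀²) = 10381.5721·1271.6356/73942.6403 = 178.538075.

178.538075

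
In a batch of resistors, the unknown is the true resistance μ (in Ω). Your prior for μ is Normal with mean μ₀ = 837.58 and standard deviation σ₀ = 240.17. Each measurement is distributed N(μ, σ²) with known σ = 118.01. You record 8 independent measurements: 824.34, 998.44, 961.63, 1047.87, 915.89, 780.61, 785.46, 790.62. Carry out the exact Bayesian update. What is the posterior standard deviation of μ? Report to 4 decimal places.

41.1072

For Normal data with known variance σ², a Normal(μ₀, σ₀²) prior on μ is conjugate. Posterior precision = 1/σ₀² + n/σ²; posterior mean is the precision-weighted average of μ₀ and x̄.
σ₀² = 240.17² = 57681.6289, σ² = 118.01² = 13926.3601; σ² + n·σ₀² = 13926.3601 + 8·57681.6289 = 475379.3913.
Posterior precision = 1/σ₀² + n/σ² = 1/57681.6289 + 8/13926.3601 = (σ² + n·σ₀²)/(σ₀²σ²) = 475379.3913/(57681.6289·13926.3601); posterior variance σₙ² = σ₀²σ²/(σ² + n·σ₀²) = 57681.6289·13926.3601/475379.3913 = 1689.797980.
Posterior SD = √σₙ² = √(57681.6289·13926.3601/475379.3913) = 41.1072.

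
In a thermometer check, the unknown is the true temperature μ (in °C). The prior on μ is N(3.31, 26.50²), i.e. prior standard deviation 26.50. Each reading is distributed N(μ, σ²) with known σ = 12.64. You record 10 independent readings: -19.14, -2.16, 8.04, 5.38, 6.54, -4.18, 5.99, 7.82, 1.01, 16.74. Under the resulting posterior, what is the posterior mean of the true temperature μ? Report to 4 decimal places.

For Normal data with known variance σ², a Normal(μ₀, σ₀²) prior on μ is conjugate. Posterior precision = 1/σ₀² + n/σ²; posterior mean is the precision-weighted average of μ₀ and x̄.
Σxᵢ = (-19.14) + (-2.16) + 8.04 + 5.38 + 6.54 + (-4.18) + 5.99 + 7.82 + 1.01 + 16.74 = 26.04, so n·x̄ = 26.04.
σ₀² = 26.50² = 702.25, σ² = 12.64² = 159.7696; σ² + n·σ₀² = 159.7696 + 10·702.25 = 7182.2696.
Posterior mean = (μ₀/σ₀² + n·x̄/σ²)/(1/σ₀² + n/σ²) = (σ²·μ₀ + σ₀²·n·x̄)/(σ² + n·σ₀²) = (159.7696·3.31 + 702.25·26.04)/7182.2696 = 18815.427376/7182.2696 = 2.6197.

2.6197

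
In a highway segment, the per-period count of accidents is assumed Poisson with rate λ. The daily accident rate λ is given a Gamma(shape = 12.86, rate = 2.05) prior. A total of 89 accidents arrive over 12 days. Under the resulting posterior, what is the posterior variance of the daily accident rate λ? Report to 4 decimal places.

0.5160

With a Gamma(shape α, rate β) prior, the Poisson likelihood is conjugate: the posterior is Gamma(α + ΣXᵢ, β + n).
Posterior: Gamma(α+S, β+n) = Gamma(12.86+89, 2.05+12) = Gamma(101.86, 14.05).
Var = α/β² = 101.86/14.05² = 0.5160.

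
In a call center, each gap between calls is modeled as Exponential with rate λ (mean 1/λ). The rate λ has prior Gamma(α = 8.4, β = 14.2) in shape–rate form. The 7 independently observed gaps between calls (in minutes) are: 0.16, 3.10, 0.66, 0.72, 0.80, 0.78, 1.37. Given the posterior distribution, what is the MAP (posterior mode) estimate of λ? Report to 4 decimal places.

0.6609

With a Gamma(shape α, rate β) prior on the exponential rate λ, the posterior after n observations with total T = Σxᵢ is Gamma(α+n, β+T).
Sum of observations T = 7.59 minutes; n = 7.
Posterior: Gamma(8.4+7, 14.2+7.59) = Gamma(15.4, 21.79).
Mode = (α−1)/β = 0.6609.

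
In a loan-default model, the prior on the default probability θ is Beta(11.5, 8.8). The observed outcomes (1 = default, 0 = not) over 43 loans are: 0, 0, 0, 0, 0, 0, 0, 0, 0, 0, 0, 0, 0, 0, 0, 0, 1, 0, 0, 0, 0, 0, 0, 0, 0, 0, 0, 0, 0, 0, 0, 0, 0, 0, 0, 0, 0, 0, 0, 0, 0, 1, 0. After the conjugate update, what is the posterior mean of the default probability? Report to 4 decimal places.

The Beta prior is conjugate to a Binomial/Bernoulli likelihood; the update adds successes to α and failures to β.
Posterior: Beta(α+k, β+n−k) = Beta(11.5+2, 8.8+41) = Beta(13.5, 49.8).
Posterior mean = α/(α+β) = 13.5/63.3 = 0.2133.

0.2133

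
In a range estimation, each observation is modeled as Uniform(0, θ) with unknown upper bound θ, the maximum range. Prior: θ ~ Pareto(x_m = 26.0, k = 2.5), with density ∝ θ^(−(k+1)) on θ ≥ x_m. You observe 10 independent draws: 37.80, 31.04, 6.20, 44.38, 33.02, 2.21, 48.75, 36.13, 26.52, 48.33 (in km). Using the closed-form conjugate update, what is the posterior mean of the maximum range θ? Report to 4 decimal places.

A Pareto(scale x_m, shape k) prior on the upper bound θ of Uniform(0, θ) is conjugate: posterior is Pareto(max(x_m, max xᵢ), k + n).
Sample maximum = 48.75; prior scale x_m = 26.0 → posterior scale = max = 48.75.
Posterior shape = 2.5 + 10 = 12.5.
E[θ|data] = k·x_m/(k−1) = 12.5·48.75/11.5 = 52.9891.

52.9891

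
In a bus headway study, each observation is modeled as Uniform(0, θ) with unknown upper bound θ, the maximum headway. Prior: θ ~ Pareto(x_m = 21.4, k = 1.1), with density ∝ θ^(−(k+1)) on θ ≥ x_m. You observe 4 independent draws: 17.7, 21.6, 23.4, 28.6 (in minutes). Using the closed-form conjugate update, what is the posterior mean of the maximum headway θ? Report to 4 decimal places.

35.5756

A Pareto(scale x_m, shape k) prior on the upper bound θ of Uniform(0, θ) is conjugate: posterior is Pareto(max(x_m, max xᵢ), k + n).
Sample maximum = 28.6; prior scale x_m = 21.4 → posterior scale = max = 28.6.
Posterior shape = 1.1 + 4 = 5.1.
E[θ|data] = k·x_m/(k−1) = 5.1·28.6/4.1 = 35.5756.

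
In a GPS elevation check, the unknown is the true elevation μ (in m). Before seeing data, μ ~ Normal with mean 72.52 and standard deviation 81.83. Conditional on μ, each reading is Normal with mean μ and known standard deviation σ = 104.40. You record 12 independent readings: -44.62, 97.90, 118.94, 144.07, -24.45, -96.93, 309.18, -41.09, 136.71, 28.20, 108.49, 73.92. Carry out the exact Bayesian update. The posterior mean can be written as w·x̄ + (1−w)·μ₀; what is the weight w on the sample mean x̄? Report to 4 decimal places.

For Normal data with known variance σ², a Normal(μ₀, σ₀²) prior on μ is conjugate. Posterior precision = 1/σ₀² + n/σ²; posterior mean is the precision-weighted average of μ₀ and x̄.
σ₀² = 81.83² = 6696.1489, σ² = 104.40² = 10899.36. Prior precision 1/σ₀² = 1/6696.1489; data precision n/σ² = 12/10899.36.
w = (n/σ²)/(1/σ₀² + n/σ²) = n·σ₀²/(σ² + n·σ₀²) = 12·6696.1489/(10899.36 + 12·6696.1489) = 80353.7868/91253.1468 = 0.8806.

0.8806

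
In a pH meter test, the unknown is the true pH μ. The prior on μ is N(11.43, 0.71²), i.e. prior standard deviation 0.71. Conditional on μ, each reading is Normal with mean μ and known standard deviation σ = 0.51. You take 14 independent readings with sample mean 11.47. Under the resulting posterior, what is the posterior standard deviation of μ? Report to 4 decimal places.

For Normal data with known variance σ², a Normal(μ₀, σ₀²) prior on μ is conjugate. Posterior precision = 1/σ₀² + n/σ²; posterior mean is the precision-weighted average of μ₀ and x̄.
σ₀² = 0.71² = 0.5041, σ² = 0.51² = 0.2601; σ² + n·σ₀² = 0.2601 + 14·0.5041 = 7.3175.
Posterior precision = 1/σ₀² + n/σ² = 1/0.5041 + 14/0.2601 = (σ² + n·σ₀²)/(σ₀²σ²) = 7.3175/(0.5041·0.2601); posterior variance σₙ² = σ₀²σ²/(σ² + n·σ₀²) = 0.5041·0.2601/7.3175 = 0.017918.
Posterior SD = √σₙ² = √(0.5041·0.2601/7.3175) = 0.1339.

0.1339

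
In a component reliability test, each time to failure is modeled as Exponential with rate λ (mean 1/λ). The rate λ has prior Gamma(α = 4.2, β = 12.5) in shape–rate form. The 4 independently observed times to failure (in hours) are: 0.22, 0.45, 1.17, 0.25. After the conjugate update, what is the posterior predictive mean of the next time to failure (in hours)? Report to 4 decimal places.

With a Gamma(shape α, rate β) prior on the exponential rate λ, the posterior after n observations with total T = Σxᵢ is Gamma(α+n, β+T).
Sum of observations T = 2.09 hours; n = 4.
Posterior: Gamma(4.2+4, 12.5+2.09) = Gamma(8.2, 14.59).
The predictive distribution for the next observation is Lomax; its mean is β/(α−1) = 14.59/7.2 = 2.0264.

2.0264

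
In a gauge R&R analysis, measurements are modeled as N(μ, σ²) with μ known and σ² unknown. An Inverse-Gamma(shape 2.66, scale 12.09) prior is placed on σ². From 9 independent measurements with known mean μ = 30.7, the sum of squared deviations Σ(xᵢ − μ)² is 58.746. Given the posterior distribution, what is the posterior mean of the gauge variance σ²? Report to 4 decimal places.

With known mean μ and an Inverse-Gamma(α, β) prior on σ², the Normal likelihood is conjugate: posterior is Inv-Gamma(α + n/2, β + Σ(xᵢ−μ)²/2).
Posterior: Inv-Gamma(2.66 + 9/2, 12.09 + 58.746/2) = Inv-Gamma(7.16, 41.4630).
E[σ²|data] = β/(α−1) = 41.4630/6.16 = 6.7310.

6.7310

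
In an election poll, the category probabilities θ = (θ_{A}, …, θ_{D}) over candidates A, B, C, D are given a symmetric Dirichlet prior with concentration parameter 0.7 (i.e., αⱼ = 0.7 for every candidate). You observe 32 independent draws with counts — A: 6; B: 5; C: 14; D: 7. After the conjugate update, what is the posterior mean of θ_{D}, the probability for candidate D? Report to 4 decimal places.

0.2213

The Dirichlet prior is conjugate to the Multinomial likelihood: each posterior αⱼ = prior αⱼ + observed count nⱼ.
Posterior concentration: (6.7, 5.7, 14.7, 7.7), total = 34.8.
E[θ_{D}|data] = α_{D}/Σα = 7.7/34.8 = 0.2213.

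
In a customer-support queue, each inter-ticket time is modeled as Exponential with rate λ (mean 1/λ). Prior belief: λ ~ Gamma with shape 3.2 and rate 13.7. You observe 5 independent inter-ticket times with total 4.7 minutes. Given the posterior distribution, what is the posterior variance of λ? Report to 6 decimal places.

0.024220

With a Gamma(shape α, rate β) prior on the exponential rate λ, the posterior after n observations with total T = Σxᵢ is Gamma(α+n, β+T).
Posterior: Gamma(3.2+5, 13.7+4.7) = Gamma(8.2, 18.4).
Var = α/β² = 0.024220.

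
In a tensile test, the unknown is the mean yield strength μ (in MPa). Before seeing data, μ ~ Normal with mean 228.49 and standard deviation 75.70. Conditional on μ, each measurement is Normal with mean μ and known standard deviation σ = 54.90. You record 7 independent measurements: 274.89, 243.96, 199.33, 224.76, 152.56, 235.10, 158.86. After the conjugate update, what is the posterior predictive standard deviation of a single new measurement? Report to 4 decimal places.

58.4337

For Normal data with known variance σ², a Normal(μ₀, σ₀²) prior on μ is conjugate. Posterior precision = 1/σ₀² + n/σ²; posterior mean is the precision-weighted average of μ₀ and x̄.
σ₀² = 75.70² = 5730.49, σ² = 54.90² = 3014.01; σ² + n·σ₀² = 3014.01 + 7·5730.49 = 43127.44.
Posterior precision = 1/σ₀² + n/σ² = 1/5730.49 + 7/3014.01 = (σ² + n·σ₀²)/(σ₀²σ²) = 43127.44/(5730.49·3014.01); posterior variance σₙ² = σ₀²σ²/(σ² + n·σ₀²) = 5730.49·3014.01/43127.44 = 400.481785.
Predictive variance for one new observation = σₙ² + σ² = 5730.49·3014.01/43127.44 + 3014.01 = σ²·(σ₀² + 43127.44)/43127.44 = 3014.01·48857.93/43127.44 = 3414.491785; SD = √(3014.01·48857.93/43127.44) = 58.4337.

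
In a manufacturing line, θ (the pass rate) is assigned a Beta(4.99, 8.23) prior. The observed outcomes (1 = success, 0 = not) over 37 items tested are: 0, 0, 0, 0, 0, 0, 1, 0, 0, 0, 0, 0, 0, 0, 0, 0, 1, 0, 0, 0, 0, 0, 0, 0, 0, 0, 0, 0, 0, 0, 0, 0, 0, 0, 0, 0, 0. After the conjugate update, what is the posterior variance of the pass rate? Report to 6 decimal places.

0.002339

The Beta prior is conjugate to a Binomial/Bernoulli likelihood; the update adds successes to α and failures to β.
Posterior: Beta(α+k, β+n−k) = Beta(4.99+2, 8.23+35) = Beta(6.99, 43.23).
Var = αβ/((α+β)²(α+β+1)) = 6.99·43.23/(50.22²·51.22) = 0.002339.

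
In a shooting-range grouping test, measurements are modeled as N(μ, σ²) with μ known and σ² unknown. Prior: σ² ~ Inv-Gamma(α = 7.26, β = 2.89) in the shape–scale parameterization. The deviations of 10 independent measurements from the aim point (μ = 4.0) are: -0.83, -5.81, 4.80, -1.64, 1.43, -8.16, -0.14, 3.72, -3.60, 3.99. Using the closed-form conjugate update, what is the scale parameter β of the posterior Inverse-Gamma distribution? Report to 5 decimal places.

With known mean μ and an Inverse-Gamma(α, β) prior on σ², the Normal likelihood is conjugate: posterior is Inv-Gamma(α + n/2, β + Σ(xᵢ−μ)²/2).
Σ(xᵢ−μ)² = (-0.83)² + (-5.81)² + (4.80)² + (-1.64)² + (1.43)² + (-8.16)² + (-0.14)² + (3.72)² + (-3.60)² + (3.99)² = 171.5432.
Posterior: Inv-Gamma(7.26 + 10/2, 2.89 + 171.5432/2) = Inv-Gamma(12.26, 88.66160).
Posterior β = 88.66160.

88.66160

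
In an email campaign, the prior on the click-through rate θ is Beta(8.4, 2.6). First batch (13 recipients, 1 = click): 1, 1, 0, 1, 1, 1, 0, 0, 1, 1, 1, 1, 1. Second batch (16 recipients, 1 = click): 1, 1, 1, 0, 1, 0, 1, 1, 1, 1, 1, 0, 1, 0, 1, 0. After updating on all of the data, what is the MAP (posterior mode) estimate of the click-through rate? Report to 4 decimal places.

The Beta prior is conjugate to a Binomial/Bernoulli likelihood; the update adds successes to α and failures to β.
After batch 1: Beta(8.4+10, 2.6+3) = Beta(18.4, 5.6).
After batch 2: Beta(18.4+11, 5.6+5) = Beta(29.4, 10.6).
Mode of Beta(a,b) for a,b>1 is (a−1)/(a+b−2) = 28.4/38.0 = 0.7474.

0.7474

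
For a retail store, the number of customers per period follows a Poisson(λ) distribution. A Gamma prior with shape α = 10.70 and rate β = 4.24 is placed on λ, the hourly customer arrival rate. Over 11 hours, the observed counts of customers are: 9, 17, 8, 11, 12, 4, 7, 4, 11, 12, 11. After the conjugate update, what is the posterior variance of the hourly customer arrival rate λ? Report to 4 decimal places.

0.5025

With a Gamma(shape α, rate β) prior, the Poisson likelihood is conjugate: the posterior is Gamma(α + ΣXᵢ, β + n).
Sum of counts S = 106 over n = 11 hours.
Posterior: Gamma(α+S, β+n) = Gamma(10.70+106, 4.24+11) = Gamma(116.70, 15.24).
Var = α/β² = 116.70/15.24² = 0.5025.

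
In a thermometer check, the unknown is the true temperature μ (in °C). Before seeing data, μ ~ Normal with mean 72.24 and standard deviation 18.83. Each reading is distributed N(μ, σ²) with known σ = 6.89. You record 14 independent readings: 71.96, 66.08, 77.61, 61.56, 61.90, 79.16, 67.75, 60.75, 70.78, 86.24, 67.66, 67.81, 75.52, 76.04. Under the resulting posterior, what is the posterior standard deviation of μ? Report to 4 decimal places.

1.8327

For Normal data with known variance σ², a Normal(μ₀, σ₀²) prior on μ is conjugate. Posterior precision = 1/σ₀² + n/σ²; posterior mean is the precision-weighted average of μ₀ and x̄.
σ₀² = 18.83² = 354.5689, σ² = 6.89² = 47.4721; σ² + n·σ₀² = 47.4721 + 14·354.5689 = 5011.4367.
Posterior precision = 1/σ₀² + n/σ² = 1/354.5689 + 14/47.4721 = (σ² + n·σ₀²)/(σ₀²σ²) = 5011.4367/(354.5689·47.4721); posterior variance σₙ² = σ₀²σ²/(σ² + n·σ₀²) = 354.5689·47.4721/5011.4367 = 3.358743.
Posterior SD = √σₙ² = √(354.5689·47.4721/5011.4367) = 1.8327.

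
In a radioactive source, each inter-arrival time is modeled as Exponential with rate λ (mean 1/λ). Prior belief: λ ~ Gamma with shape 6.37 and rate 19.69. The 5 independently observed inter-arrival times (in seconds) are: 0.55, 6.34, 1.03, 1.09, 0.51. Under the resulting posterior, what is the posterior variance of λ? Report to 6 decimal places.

0.013326

With a Gamma(shape α, rate β) prior on the exponential rate λ, the posterior after n observations with total T = Σxᵢ is Gamma(α+n, β+T).
Sum of observations T = 9.52 seconds; n = 5.
Posterior: Gamma(6.37+5, 19.69+9.52) = Gamma(11.37, 29.21).
Var = α/β² = 0.013326.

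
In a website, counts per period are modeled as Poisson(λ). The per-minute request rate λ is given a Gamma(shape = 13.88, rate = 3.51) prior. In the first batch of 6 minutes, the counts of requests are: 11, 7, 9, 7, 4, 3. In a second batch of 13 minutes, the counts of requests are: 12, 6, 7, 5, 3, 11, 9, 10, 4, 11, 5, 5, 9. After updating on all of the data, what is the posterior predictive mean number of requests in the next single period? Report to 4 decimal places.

With a Gamma(shape α, rate β) prior, the Poisson likelihood is conjugate: the posterior is Gamma(α + ΣXᵢ, β + n).
Batch 1: sum of counts S = 41 over n = 6 minutes.
After batch 1: Gamma(α+S, β+n) = Gamma(13.88+41, 3.51+6) = Gamma(54.88, 9.51).
Batch 2: sum of counts S = 97 over n = 13 minutes.
After batch 2: Gamma(α+S, β+n) = Gamma(54.88+97, 9.51+13) = Gamma(151.88, 22.51).
The predictive distribution for one future period is NegBinom with mean α/β = 6.7472.

6.7472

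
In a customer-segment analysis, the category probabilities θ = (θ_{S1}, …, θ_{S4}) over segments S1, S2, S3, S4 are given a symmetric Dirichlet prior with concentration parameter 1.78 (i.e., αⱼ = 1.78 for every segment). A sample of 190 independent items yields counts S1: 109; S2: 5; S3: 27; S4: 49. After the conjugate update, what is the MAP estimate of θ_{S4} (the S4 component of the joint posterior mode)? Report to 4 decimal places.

0.2578

The Dirichlet prior is conjugate to the Multinomial likelihood: each posterior αⱼ = prior αⱼ + observed count nⱼ.
Posterior concentration: (110.78, 6.78, 28.78, 50.78), total = 197.12.
Joint mode component: (α_{S4}−1)/(Σα−K) = 49.78/193.12 = 0.2578.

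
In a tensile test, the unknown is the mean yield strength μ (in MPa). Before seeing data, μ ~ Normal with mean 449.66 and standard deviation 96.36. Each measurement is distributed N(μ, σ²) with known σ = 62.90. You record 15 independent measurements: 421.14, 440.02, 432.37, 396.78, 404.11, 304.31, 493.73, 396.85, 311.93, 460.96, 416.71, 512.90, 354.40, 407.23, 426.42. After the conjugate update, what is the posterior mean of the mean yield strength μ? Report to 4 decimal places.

For Normal data with known variance σ², a Normal(μ₀, σ₀²) prior on μ is conjugate. Posterior precision = 1/σ₀² + n/σ²; posterior mean is the precision-weighted average of μ₀ and x̄.
Σxᵢ = 421.14 + 440.02 + 432.37 + 396.78 + 404.11 + 304.31 + 493.73 + 396.85 + 311.93 + 460.96 + 416.71 + 512.90 + 354.40 + 407.23 + 426.42 = 6179.86, so n·x̄ = 6179.86.
σ₀² = 96.36² = 9285.2496, σ² = 62.90² = 3956.41; σ² + n·σ₀² = 3956.41 + 15·9285.2496 = 143235.154.
Posterior mean = (μ₀/σ₀² + n·x̄/σ²)/(1/σ₀² + n/σ²) = (σ²·μ₀ + σ₀²·n·x̄)/(σ² + n·σ₀²) = (3956.41·449.66 + 9285.2496·6179.86)/143235.154 = 59160581.913656/143235.154 = 413.0312.

413.0312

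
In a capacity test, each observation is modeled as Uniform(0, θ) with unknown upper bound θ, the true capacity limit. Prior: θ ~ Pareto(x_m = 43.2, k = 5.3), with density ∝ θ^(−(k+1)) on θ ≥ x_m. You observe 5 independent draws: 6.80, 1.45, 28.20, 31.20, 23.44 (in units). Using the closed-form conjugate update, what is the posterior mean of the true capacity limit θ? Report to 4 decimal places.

47.8452

A Pareto(scale x_m, shape k) prior on the upper bound θ of Uniform(0, θ) is conjugate: posterior is Pareto(max(x_m, max xᵢ), k + n).
Sample maximum = 31.20; prior scale x_m = 43.2 → posterior scale = max = 43.20.
Posterior shape = 5.3 + 5 = 10.3.
E[θ|data] = k·x_m/(k−1) = 10.3·43.20/9.3 = 47.8452.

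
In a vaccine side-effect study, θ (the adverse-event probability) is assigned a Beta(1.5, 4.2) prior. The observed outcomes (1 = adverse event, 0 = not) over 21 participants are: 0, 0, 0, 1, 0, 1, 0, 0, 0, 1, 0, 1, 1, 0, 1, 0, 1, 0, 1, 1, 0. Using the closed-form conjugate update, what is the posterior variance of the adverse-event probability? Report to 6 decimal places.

The Beta prior is conjugate to a Binomial/Bernoulli likelihood; the update adds successes to α and failures to β.
Posterior: Beta(α+k, β+n−k) = Beta(1.5+9, 4.2+12) = Beta(10.5, 16.2).
Var = αβ/((α+β)²(α+β+1)) = 10.5·16.2/(26.7²·27.7) = 0.008614.

0.008614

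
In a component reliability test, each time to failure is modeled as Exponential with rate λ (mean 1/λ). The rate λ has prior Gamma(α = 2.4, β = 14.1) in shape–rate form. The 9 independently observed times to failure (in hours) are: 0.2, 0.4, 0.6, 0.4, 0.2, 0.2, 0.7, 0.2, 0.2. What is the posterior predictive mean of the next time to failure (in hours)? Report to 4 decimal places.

With a Gamma(shape α, rate β) prior on the exponential rate λ, the posterior after n observations with total T = Σxᵢ is Gamma(α+n, β+T).
Sum of observations T = 3.1 hours; n = 9.
Posterior: Gamma(2.4+9, 14.1+3.1) = Gamma(11.4, 17.2).
The predictive distribution for the next observation is Lomax; its mean is β/(α−1) = 17.2/10.4 = 1.6538.

1.6538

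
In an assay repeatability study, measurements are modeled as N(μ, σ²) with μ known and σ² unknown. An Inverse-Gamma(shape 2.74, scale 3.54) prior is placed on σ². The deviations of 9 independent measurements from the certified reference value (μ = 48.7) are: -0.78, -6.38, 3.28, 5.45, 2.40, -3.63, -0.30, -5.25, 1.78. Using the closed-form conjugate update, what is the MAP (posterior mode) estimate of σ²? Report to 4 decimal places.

8.4109

With known mean μ and an Inverse-Gamma(α, β) prior on σ², the Normal likelihood is conjugate: posterior is Inv-Gamma(α + n/2, β + Σ(xᵢ−μ)²/2).
Σ(xᵢ−μ)² = (-0.78)² + (-6.38)² + (3.28)² + (5.45)² + (2.40)² + (-3.63)² + (-0.30)² + (-5.25)² + (1.78)² = 131.5315.
Posterior: Inv-Gamma(2.74 + 9/2, 3.54 + 131.5315/2) = Inv-Gamma(7.24, 69.30575).
Mode = β/(α+1) = 69.30575/8.24 = 8.4109.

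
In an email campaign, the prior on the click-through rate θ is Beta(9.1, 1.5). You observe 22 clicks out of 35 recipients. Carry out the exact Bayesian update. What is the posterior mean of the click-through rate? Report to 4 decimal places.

The Beta prior is conjugate to a Binomial/Bernoulli likelihood; the update adds successes to α and failures to β.
Posterior: Beta(α+k, β+n−k) = Beta(9.1+22, 1.5+13) = Beta(31.1, 14.5).
Posterior mean = α/(α+β) = 31.1/45.6 = 0.6820.

0.6820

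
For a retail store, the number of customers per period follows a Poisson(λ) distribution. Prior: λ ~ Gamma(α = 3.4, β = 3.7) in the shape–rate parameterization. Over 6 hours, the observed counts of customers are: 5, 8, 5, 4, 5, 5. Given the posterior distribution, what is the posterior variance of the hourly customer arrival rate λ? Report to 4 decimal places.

With a Gamma(shape α, rate β) prior, the Poisson likelihood is conjugate: the posterior is Gamma(α + ΣXᵢ, β + n).
Sum of counts S = 32 over n = 6 hours.
Posterior: Gamma(α+S, β+n) = Gamma(3.4+32, 3.7+6) = Gamma(35.4, 9.7).
Var = α/β² = 35.4/9.7² = 0.3762.

0.3762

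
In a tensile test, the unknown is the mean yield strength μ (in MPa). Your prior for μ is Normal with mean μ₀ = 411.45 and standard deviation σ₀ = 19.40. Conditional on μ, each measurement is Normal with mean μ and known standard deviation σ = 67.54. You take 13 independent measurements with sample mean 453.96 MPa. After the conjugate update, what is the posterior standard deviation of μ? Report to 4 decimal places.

For Normal data with known variance σ², a Normal(μ₀, σ₀²) prior on μ is conjugate. Posterior precision = 1/σ₀² + n/σ²; posterior mean is the precision-weighted average of μ₀ and x̄.
σ₀² = 19.40² = 376.36, σ² = 67.54² = 4561.6516; σ² + n·σ₀² = 4561.6516 + 13·376.36 = 9454.3316.
Posterior precision = 1/σ₀² + n/σ² = 1/376.36 + 13/4561.6516 = (σ² + n·σ₀²)/(σ₀²σ²) = 9454.3316/(376.36·4561.6516); posterior variance σₙ² = σ₀²σ²/(σ² + n·σ₀²) = 376.36·4561.6516/9454.3316 = 181.591176.
Posterior SD = √σₙ² = √(376.36·4561.6516/9454.3316) = 13.4756.

13.4756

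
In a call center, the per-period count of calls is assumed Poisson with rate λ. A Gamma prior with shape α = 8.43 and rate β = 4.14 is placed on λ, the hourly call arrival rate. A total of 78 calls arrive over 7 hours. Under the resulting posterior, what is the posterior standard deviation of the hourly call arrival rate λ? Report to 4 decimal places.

With a Gamma(shape α, rate β) prior, the Poisson likelihood is conjugate: the posterior is Gamma(α + ΣXᵢ, β + n).
Posterior: Gamma(α+S, β+n) = Gamma(8.43+78, 4.14+7) = Gamma(86.43, 11.14).
SD = √α/β = √86.43/11.14 = 0.8345.

0.8345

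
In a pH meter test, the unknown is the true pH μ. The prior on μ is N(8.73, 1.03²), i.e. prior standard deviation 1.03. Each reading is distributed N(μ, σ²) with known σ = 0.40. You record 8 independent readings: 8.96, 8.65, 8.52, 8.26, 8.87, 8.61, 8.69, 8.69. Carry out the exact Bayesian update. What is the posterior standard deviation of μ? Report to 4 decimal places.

For Normal data with known variance σ², a Normal(μ₀, σ₀²) prior on μ is conjugate. Posterior precision = 1/σ₀² + n/σ²; posterior mean is the precision-weighted average of μ₀ and x̄.
σ₀² = 1.03² = 1.0609, σ² = 0.40² = 0.16; σ² + n·σ₀² = 0.16 + 8·1.0609 = 8.6472.
Posterior precision = 1/σ₀² + n/σ² = 1/1.0609 + 8/0.16 = (σ² + n·σ₀²)/(σ₀²σ²) = 8.6472/(1.0609·0.16); posterior variance σₙ² = σ₀²σ²/(σ² + n·σ₀²) = 1.0609·0.16/8.6472 = 0.019630.
Posterior SD = √σₙ² = √(1.0609·0.16/8.6472) = 0.1401.

0.1401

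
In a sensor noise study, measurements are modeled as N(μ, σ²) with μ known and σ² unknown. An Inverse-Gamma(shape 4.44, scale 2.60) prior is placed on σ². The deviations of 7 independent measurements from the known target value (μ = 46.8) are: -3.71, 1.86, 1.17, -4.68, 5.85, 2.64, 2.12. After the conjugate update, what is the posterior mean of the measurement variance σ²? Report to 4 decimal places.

With known mean μ and an Inverse-Gamma(α, β) prior on σ², the Normal likelihood is conjugate: posterior is Inv-Gamma(α + n/2, β + Σ(xᵢ−μ)²/2).
Σ(xᵢ−μ)² = (-3.71)² + (1.86)² + (1.17)² + (-4.68)² + (5.85)² + (2.64)² + (2.12)² = 86.1815.
Posterior: Inv-Gamma(4.44 + 7/2, 2.60 + 86.1815/2) = Inv-Gamma(7.94, 45.69075).
E[σ²|data] = β/(α−1) = 45.69075/6.94 = 6.5837.

6.5837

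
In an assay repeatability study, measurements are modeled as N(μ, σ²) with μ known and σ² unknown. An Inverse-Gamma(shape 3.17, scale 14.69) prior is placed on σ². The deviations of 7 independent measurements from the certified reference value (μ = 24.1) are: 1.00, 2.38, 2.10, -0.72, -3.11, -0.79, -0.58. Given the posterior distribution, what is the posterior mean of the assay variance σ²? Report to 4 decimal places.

With known mean μ and an Inverse-Gamma(α, β) prior on σ², the Normal likelihood is conjugate: posterior is Inv-Gamma(α + n/2, β + Σ(xᵢ−μ)²/2).
Σ(xᵢ−μ)² = (1.00)² + (2.38)² + (2.10)² + (-0.72)² + (-3.11)² + (-0.79)² + (-0.58)² = 22.2254.
Posterior: Inv-Gamma(3.17 + 7/2, 14.69 + 22.2254/2) = Inv-Gamma(6.67, 25.80270).
E[σ²|data] = β/(α−1) = 25.80270/5.67 = 4.5507.

4.5507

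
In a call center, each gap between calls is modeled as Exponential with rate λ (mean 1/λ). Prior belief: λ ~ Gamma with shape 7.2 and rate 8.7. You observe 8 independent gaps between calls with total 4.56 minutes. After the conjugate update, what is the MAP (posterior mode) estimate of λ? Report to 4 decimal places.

1.0709

With a Gamma(shape α, rate β) prior on the exponential rate λ, the posterior after n observations with total T = Σxᵢ is Gamma(α+n, β+T).
Posterior: Gamma(7.2+8, 8.7+4.56) = Gamma(15.2, 13.26).
Mode = (α−1)/β = 1.0709.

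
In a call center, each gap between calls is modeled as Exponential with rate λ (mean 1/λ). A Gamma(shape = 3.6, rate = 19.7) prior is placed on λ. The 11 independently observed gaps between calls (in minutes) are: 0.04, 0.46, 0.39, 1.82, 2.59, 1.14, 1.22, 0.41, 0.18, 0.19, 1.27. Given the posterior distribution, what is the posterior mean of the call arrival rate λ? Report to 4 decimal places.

With a Gamma(shape α, rate β) prior on the exponential rate λ, the posterior after n observations with total T = Σxᵢ is Gamma(α+n, β+T).
Sum of observations T = 9.71 minutes; n = 11.
Posterior: Gamma(3.6+11, 19.7+9.71) = Gamma(14.6, 29.41).
Posterior mean of λ = α/β = 14.6/29.41 = 0.4964.

0.4964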